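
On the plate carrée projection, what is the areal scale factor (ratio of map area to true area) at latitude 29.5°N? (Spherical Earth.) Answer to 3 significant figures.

1.15

For the equirectangular projection with φ₀ = 0 (plate carrée), h = 1 along meridians and k = sec φ along parallels.
Areal scale = h·k = 1 × sec φ; at 29.5°, h = 1.000, k = 1.149, so h·k = 1.149.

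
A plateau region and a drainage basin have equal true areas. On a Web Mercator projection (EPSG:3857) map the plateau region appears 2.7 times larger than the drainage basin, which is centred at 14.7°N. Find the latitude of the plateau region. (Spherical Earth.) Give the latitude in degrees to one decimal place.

For equal true areas on Mercator, apparent areas scale as sec²φ, so the ratio is cos²φ₂ / cos²φ₁.
cos²φ₂ / cos²φ₁ = 2.7  ⇒  cos φ₁ = cos 14.7° / √2.7 = 0.9673/1.643 = 0.5887.
φ₁ = arccos(0.5887) ≈ 53.9°.

53.9°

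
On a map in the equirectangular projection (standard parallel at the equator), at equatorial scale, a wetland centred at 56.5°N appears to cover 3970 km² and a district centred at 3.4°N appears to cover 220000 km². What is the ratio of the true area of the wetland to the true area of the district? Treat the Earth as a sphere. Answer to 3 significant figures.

Plate carrée has h = 1 and k = sec φ, giving areal scale sec φ; true area = (apparent area) · cos φ.
True area of wetland: 3970 × cos(56.5°) = 3970 × 0.5519 = 2191 km².
True area of district: 220000 × cos(3.4°) = 220000 × 0.9982 = 219600 km².
Ratio = 2191 / 219600 ≈ 0.00998.

0.00998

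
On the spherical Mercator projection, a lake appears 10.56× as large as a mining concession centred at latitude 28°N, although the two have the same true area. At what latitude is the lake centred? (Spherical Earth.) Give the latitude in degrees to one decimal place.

For equal true areas on Mercator, apparent areas scale as sec²φ, so the ratio is cos²φ₂ / cos²φ₁.
cos²φ₂ / cos²φ₁ = 10.56  ⇒  cos φ₁ = cos 28° / √10.56 = 0.8829/3.250 = 0.2717.
φ₁ = arccos(0.2717) ≈ 74.2°.

74.2°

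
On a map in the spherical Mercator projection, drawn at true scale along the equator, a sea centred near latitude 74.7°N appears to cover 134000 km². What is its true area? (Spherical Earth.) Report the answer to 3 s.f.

For Mercator, h = k = sec φ (a conformal cylindrical projection has a single point scale, 1/cos φ).
Areal scale = k² = sec²φ = 1/cos²(74.7°) = 1/0.2639² = 14.36.
True area = apparent / (areal scale) = 134000 / 14.36 ≈ 9330 km².

9330 km²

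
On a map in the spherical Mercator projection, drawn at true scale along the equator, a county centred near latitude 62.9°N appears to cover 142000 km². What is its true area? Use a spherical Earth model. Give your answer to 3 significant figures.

The Mercator projection is conformal; its linear scale factor is the same in every direction and equals sec φ = 1/cos φ.
Areal scale = k² = sec²φ = 1/cos²(62.9°) = 1/0.4555² = 4.819.
True area = apparent / (areal scale) = 142000 / 4.819 ≈ 29500 km².

29500 km²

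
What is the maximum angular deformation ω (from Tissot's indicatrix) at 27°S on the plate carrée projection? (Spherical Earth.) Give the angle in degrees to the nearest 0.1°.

Plate carrée maps x = Rλ, y = Rφ. The meridian scale is h = 1 and the parallel scale is k = 1/cos φ = sec φ.
At 27°: h = 1.000, k = 1.122; principal scales a = 1.122, b = 1.000.
sin(ω/2) = (a − b)/(a + b) = 0.1223/2.122 = 0.05764, so ω = 2 arcsin(0.05764) ≈ 6.6°.

6.6°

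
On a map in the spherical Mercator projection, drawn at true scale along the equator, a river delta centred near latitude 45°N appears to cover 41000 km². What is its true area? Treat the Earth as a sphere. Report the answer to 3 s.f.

20500 km²

Mercator is conformal, so the point scale is isotropic: h = k = sec φ = 1/cos φ.
Areal scale = k² = sec²φ = 1/cos²(45°) = 1/0.7071² = 2.000.
True area = apparent / (areal scale) = 41000 / 2.000 ≈ 20500 km².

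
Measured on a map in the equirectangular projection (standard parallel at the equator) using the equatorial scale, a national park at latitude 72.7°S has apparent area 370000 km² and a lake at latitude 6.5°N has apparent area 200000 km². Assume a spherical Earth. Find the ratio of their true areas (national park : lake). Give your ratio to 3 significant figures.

Plate carrée has h = 1 and k = sec φ, giving areal scale sec φ; true area = (apparent area) · cos φ.
True area of national park: 370000 × cos(72.7°) = 370000 × 0.2974 = 110000 km².
True area of lake: 200000 × cos(6.5°) = 200000 × 0.9936 = 198700 km².
Ratio = 110000 / 198700 ≈ 0.554.

0.554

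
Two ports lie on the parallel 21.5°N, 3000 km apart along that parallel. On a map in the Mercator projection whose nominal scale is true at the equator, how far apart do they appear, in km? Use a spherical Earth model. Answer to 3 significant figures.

3220 km

Mercator is conformal, so the point scale is isotropic: h = k = sec φ = 1/cos φ.
Along the parallel, k = sec 21.5° = 1/0.9304 = 1.075.
Map distance = 3000 × 1.075 ≈ 3220 km.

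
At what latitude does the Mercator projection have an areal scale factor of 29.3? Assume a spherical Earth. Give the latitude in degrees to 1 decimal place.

79.4°

Mercator areal scale is sec²φ.
sec²φ = 29.3  ⇒  cos²φ = 0.03413  ⇒  cos φ = 0.1847.
φ = arccos(0.1847) ≈ 79.4°.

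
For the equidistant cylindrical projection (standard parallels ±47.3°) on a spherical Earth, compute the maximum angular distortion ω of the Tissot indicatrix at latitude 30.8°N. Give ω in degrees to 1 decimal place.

13.5°

In the equirectangular projection with standard parallel φ₀ = 47.3° (x = Rλ cos φ₀, y = Rφ), meridians are true-scale (h = 1) and the parallel scale is k = cos φ₀ / cos φ.
At 30.8°: h = 1.000, k = 0.7895; principal scales a = 1.000, b = 0.7895.
sin(ω/2) = (a − b)/(a + b) = 0.2105/1.790 = 0.1176, so ω = 2 arcsin(0.1176) ≈ 13.5°.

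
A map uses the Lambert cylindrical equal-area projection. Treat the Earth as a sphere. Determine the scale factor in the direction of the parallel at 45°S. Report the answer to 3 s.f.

The Lambert cylindrical equal-area projection is the cylindrical equal-area projection with its standard parallel at the equator (φ₀ = 0). For cylindrical equal-area with standard parallel φ₀, h = cos φ / cos φ₀ and k = cos φ₀ / cos φ, so h·k = 1.
k = cos 0° / cos 45° = 1.000/0.7071 = 1.414.

1.41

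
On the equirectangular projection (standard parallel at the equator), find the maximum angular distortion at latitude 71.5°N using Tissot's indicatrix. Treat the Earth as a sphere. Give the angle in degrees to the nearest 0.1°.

In the plate carrée (x = Rλ, y = Rφ), meridians are true-scale (h = 1) and parallels are stretched by k = sec φ.
At 71.5°: h = 1.000, k = 3.152; principal scales a = 3.152, b = 1.000.
sin(ω/2) = (a − b)/(a + b) = 2.152/4.152 = 0.5183, so ω = 2 arcsin(0.5183) ≈ 62.4°.

62.4°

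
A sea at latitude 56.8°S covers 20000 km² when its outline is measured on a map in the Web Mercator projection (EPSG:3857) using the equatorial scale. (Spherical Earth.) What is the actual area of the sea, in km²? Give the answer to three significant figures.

Mercator is conformal, so the point scale is isotropic: h = k = sec φ = 1/cos φ.
Areal scale = k² = sec²φ = 1/cos²(56.8°) = 1/0.5476² = 3.335.
True area = apparent / (areal scale) = 20000 / 3.335 ≈ 6000 km².

6000 km²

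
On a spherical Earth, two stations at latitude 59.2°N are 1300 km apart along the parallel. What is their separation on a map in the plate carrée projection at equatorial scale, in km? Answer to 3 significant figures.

2540 km

For the equirectangular projection with φ₀ = 0 (plate carrée), h = 1 along meridians and k = sec φ along parallels.
Along the parallel, k = sec 59.2° = 1/0.5120 = 1.953.
Map distance = 1300 × 1.953 ≈ 2540 km.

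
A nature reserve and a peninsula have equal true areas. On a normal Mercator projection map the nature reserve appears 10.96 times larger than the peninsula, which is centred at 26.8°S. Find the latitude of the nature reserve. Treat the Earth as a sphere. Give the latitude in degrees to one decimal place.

For equal true areas on Mercator, apparent areas scale as sec²φ, so the ratio is cos²φ₂ / cos²φ₁.
cos²φ₂ / cos²φ₁ = 10.96  ⇒  cos φ₁ = cos 26.8° / √10.96 = 0.8926/3.311 = 0.2696.
φ₁ = arccos(0.2696) ≈ 74.4°.

74.4°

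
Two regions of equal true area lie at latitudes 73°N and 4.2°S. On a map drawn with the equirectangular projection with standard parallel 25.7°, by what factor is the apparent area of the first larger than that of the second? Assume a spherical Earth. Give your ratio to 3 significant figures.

3.41

In the equirectangular projection with standard parallel φ₀ = 25.7° (x = Rλ cos φ₀, y = Rφ), meridians are true-scale (h = 1) and the parallel scale is k = cos φ₀ / cos φ.
Areal scale at 73°: h·k = 1.000 × 3.082 = 3.082.
Areal scale at 4.2°: h·k = 1.000 × 0.9035 = 0.9035.
Ratio = 3.082/0.9035 ≈ 3.41.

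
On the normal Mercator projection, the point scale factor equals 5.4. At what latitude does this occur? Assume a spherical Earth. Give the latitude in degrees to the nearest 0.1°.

79.3°

Mercator scale is k = sec φ = 1/cos φ.
1/cos φ = 5.4  ⇒  cos φ = 0.1852  ⇒  φ = arccos(0.1852) ≈ 79.3°.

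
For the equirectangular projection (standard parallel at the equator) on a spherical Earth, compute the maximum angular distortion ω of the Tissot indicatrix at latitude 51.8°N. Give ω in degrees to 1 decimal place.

27.3°

In the plate carrée (x = Rλ, y = Rφ), meridians are true-scale (h = 1) and parallels are stretched by k = sec φ.
At 51.8°: h = 1.000, k = 1.617; principal scales a = 1.617, b = 1.000.
sin(ω/2) = (a − b)/(a + b) = 0.6171/2.617 = 0.2358, so ω = 2 arcsin(0.2358) ≈ 27.3°.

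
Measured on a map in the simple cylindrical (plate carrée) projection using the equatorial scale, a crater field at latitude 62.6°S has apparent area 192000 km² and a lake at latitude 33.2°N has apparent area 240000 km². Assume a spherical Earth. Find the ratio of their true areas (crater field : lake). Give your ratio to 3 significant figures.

0.440

Plate carrée has h = 1 and k = sec φ, giving areal scale sec φ; true area = (apparent area) · cos φ.
True area of crater field: 192000 × cos(62.6°) = 192000 × 0.4602 = 88360 km².
True area of lake: 240000 × cos(33.2°) = 240000 × 0.8368 = 200800 km².
Ratio = 88360 / 200800 ≈ 0.440.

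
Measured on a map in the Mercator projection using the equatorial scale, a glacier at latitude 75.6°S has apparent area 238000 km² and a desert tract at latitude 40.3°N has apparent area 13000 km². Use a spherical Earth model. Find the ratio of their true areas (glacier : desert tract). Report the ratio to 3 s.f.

1.95

On Mercator the areal scale is sec²φ, so true area = apparent × cos²φ.
True area of glacier: 238000 × cos²(75.6°) = 238000 × 0.06185 = 14720 km².
True area of desert tract: 13000 × cos²(40.3°) = 13000 × 0.5817 = 7562 km².
Ratio = 14720 / 7562 ≈ 1.95.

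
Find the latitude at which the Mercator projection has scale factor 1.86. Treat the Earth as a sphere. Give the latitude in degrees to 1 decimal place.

Mercator scale is k = sec φ = 1/cos φ.
1/cos φ = 1.86  ⇒  cos φ = 0.5376  ⇒  φ = arccos(0.5376) ≈ 57.5°.

57.5°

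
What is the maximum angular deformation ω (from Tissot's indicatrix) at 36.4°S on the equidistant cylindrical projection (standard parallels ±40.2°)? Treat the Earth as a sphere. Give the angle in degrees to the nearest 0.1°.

With standard parallel φ₀ = 40.2°, the equirectangular projection gives x = Rλ cos φ₀, y = Rφ, so h = 1 and k = cos 40.2° / cos φ.
At 36.4°: h = 1.000, k = 0.9489; principal scales a = 1.000, b = 0.9489.
sin(ω/2) = (a − b)/(a + b) = 0.05106/1.949 = 0.02620, so ω = 2 arcsin(0.02620) ≈ 3.0°.

3.0°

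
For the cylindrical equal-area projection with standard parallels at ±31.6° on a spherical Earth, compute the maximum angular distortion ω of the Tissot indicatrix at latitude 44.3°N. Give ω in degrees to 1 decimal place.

A cylindrical equal-area projection with standard parallel φ₀ has meridian scale h = cos φ / cos φ₀ and parallel scale k = cos φ₀ / cos φ (so areas are preserved, h·k = 1).
At 44.3°: h = 0.8403, k = 1.190; principal scales a = 1.190, b = 0.8403.
sin(ω/2) = (a − b)/(a + b) = 0.3498/2.030 = 0.1723, so ω = 2 arcsin(0.1723) ≈ 19.8°.

19.8°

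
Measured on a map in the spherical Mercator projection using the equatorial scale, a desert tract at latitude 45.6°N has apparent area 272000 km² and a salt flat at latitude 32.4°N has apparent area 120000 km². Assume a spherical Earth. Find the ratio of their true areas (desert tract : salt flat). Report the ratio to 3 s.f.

On Mercator the areal scale is sec²φ, so true area = apparent × cos²φ.
True area of desert tract: 272000 × cos²(45.6°) = 272000 × 0.4895 = 133200 km².
True area of salt flat: 120000 × cos²(32.4°) = 120000 × 0.7129 = 85550 km².
Ratio = 133200 / 85550 ≈ 1.56.

1.56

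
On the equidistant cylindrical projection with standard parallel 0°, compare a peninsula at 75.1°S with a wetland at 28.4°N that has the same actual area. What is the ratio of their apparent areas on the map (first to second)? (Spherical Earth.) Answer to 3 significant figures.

In the plate carrée (x = Rλ, y = Rφ), meridians are true-scale (h = 1) and parallels are stretched by k = sec φ.
Areal scale at 75.1°: h·k = 1.000 × 3.889 = 3.889.
Areal scale at 28.4°: h·k = 1.000 × 1.137 = 1.137.
Ratio = 3.889/1.137 ≈ 3.42.

3.42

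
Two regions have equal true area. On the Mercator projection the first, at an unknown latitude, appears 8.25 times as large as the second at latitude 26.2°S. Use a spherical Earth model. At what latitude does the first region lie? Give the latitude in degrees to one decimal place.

Mercator areal scale is sec²φ, so apparent-area ratio = sec²φ₁ / sec²φ₂ = cos²φ₂ / cos²φ₁.
cos²φ₂ / cos²φ₁ = 8.25  ⇒  cos φ₁ = cos 26.2° / √8.25 = 0.8973/2.872 = 0.3124.
φ₁ = arccos(0.3124) ≈ 71.8°.

71.8°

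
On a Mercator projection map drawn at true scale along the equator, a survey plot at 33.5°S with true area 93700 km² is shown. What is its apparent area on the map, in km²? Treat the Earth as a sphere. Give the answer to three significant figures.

For Mercator, h = k = sec φ (a conformal cylindrical projection has a single point scale, 1/cos φ).
Areal scale = k² = sec²φ = 1/cos²(33.5°) = 1/0.8339² = 1.438.
Apparent area = 93700 × 1.438 ≈ 135000 km².

135000 km²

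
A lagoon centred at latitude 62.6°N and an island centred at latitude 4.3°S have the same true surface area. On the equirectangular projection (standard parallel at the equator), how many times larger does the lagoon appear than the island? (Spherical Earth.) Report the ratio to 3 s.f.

2.17

Plate carrée maps x = Rλ, y = Rφ. The meridian scale is h = 1 and the parallel scale is k = 1/cos φ = sec φ.
Areal scale at 62.6°: h·k = 1.000 × 2.173 = 2.173.
Areal scale at 4.3°: h·k = 1.000 × 1.003 = 1.003.
Ratio = 2.173/1.003 ≈ 2.17.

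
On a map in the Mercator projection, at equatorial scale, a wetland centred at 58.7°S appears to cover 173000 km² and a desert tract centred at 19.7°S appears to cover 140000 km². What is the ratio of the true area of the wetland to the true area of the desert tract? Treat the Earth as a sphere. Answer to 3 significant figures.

0.376

Mercator's areal exaggeration is sec²φ; hence true area = (apparent area) · cos²φ.
True area of wetland: 173000 × cos²(58.7°) = 173000 × 0.2699 = 46690 km².
True area of desert tract: 140000 × cos²(19.7°) = 140000 × 0.8864 = 124100 km².
Ratio = 46690 / 124100 ≈ 0.376.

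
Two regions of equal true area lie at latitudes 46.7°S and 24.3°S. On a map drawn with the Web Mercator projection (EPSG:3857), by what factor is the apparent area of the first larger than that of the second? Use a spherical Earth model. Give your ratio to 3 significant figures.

Mercator areal scale is sec²φ.
At 46.7°: sec²(46.7°) = 1/0.6858² = 2.126.
At 24.3°: sec²(24.3°) = 1/0.9114² = 1.204.
Ratio = 2.126/1.204 = cos²(24.3°)/cos²(46.7°) ≈ 1.77.

1.77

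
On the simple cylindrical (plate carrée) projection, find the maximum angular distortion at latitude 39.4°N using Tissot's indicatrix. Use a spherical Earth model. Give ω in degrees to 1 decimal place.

Plate carrée maps x = Rλ, y = Rφ. The meridian scale is h = 1 and the parallel scale is k = 1/cos φ = sec φ.
At 39.4°: h = 1.000, k = 1.294; principal scales a = 1.294, b = 1.000.
sin(ω/2) = (a − b)/(a + b) = 0.2941/2.294 = 0.1282, so ω = 2 arcsin(0.1282) ≈ 14.7°.

14.7°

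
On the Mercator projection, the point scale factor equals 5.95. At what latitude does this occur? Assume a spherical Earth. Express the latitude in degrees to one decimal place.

80.3°

Mercator scale is k = sec φ = 1/cos φ.
1/cos φ = 5.95  ⇒  cos φ = 0.1681  ⇒  φ = arccos(0.1681) ≈ 80.3°.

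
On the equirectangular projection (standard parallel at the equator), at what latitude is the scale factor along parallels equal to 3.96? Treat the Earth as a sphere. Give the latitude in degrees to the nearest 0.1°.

75.4°

Plate carrée: h = 1, k = sec φ along parallels.
sec φ = 3.96  ⇒  cos φ = 0.2525  ⇒  φ ≈ 75.4°.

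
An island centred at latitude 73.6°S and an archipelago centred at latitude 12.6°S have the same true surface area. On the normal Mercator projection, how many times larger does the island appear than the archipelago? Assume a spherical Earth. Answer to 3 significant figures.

On Mercator, area is exaggerated by sec²φ = 1/cos²φ.
At 73.6°: sec²(73.6°) = 1/0.2823² = 12.54.
At 12.6°: sec²(12.6°) = 1/0.9759² = 1.050.
Ratio = 12.54/1.050 = cos²(12.6°)/cos²(73.6°) ≈ 11.9.

11.9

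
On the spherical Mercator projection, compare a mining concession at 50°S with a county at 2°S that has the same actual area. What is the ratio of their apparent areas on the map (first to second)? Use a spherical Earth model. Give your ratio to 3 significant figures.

On Mercator, area is exaggerated by sec²φ = 1/cos²φ.
At 50°: sec²(50°) = 1/0.6428² = 2.420.
At 2°: sec²(2°) = 1/0.9994² = 1.001.
Ratio = 2.420/1.001 = cos²(2°)/cos²(50°) ≈ 2.42.

2.42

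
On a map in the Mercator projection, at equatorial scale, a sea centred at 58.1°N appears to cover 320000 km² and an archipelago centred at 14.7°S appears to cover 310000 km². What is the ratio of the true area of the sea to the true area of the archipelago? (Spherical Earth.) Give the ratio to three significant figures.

Since Mercator area scale is 1/cos²φ, the true area equals the apparent area multiplied by cos²φ.
True area of sea: 320000 × cos²(58.1°) = 320000 × 0.2792 = 89360 km².
True area of archipelago: 310000 × cos²(14.7°) = 310000 × 0.9356 = 290000 km².
Ratio = 89360 / 290000 ≈ 0.308.

0.308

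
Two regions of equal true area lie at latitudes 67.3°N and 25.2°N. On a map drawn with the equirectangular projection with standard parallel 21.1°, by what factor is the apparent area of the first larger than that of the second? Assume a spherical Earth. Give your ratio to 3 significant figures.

2.34

With standard parallel φ₀ = 21.1°, the equirectangular projection gives x = Rλ cos φ₀, y = Rφ, so h = 1 and k = cos 21.1° / cos φ.
Areal scale at 67.3°: h·k = 1.000 × 2.418 = 2.418.
Areal scale at 25.2°: h·k = 1.000 × 1.031 = 1.031.
Ratio = 2.418/1.031 ≈ 2.34.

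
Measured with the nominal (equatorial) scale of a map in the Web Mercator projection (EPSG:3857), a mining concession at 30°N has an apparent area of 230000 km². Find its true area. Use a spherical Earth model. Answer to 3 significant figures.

For Mercator, h = k = sec φ (a conformal cylindrical projection has a single point scale, 1/cos φ).
Areal scale = k² = sec²φ = 1/cos²(30°) = 1/0.8660² = 1.333.
True area = apparent / (areal scale) = 230000 / 1.333 ≈ 172000 km².

172000 km²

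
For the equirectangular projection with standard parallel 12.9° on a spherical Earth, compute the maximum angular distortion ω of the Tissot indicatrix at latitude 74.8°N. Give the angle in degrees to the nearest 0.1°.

70.3°

With standard parallel φ₀ = 12.9°, the equirectangular projection gives x = Rλ cos φ₀, y = Rφ, so h = 1 and k = cos 12.9° / cos φ.
At 74.8°: h = 1.000, k = 3.718; principal scales a = 3.718, b = 1.000.
sin(ω/2) = (a − b)/(a + b) = 2.718/4.718 = 0.5761, so ω = 2 arcsin(0.5761) ≈ 70.3°.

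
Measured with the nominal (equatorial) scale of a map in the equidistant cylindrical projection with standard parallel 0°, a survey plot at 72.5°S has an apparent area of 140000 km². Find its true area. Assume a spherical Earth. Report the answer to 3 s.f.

For the equirectangular projection with φ₀ = 0 (plate carrée), h = 1 along meridians and k = sec φ along parallels.
Areal scale = h·k = 1 × sec φ; at 72.5°, h = 1.000, k = 3.326, so h·k = 3.326.
True area = apparent / (areal scale) = 140000 / 3.326 ≈ 42100 km².

42100 km²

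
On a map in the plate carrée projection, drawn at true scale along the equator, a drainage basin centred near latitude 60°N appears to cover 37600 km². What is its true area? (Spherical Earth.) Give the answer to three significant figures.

Plate carrée maps x = Rλ, y = Rφ. The meridian scale is h = 1 and the parallel scale is k = 1/cos φ = sec φ.
Areal scale = h·k = 1 × sec φ; at 60°, h = 1.000, k = 2.000, so h·k = 2.000.
True area = apparent / (areal scale) = 37600 / 2.000 ≈ 18800 km².

18800 km²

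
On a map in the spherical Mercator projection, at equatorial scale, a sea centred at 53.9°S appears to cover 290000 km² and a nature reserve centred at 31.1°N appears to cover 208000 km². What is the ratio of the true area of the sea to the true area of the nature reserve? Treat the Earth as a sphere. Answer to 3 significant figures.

Since Mercator area scale is 1/cos²φ, the true area equals the apparent area multiplied by cos²φ.
True area of sea: 290000 × cos²(53.9°) = 290000 × 0.3472 = 100700 km².
True area of nature reserve: 208000 × cos²(31.1°) = 208000 × 0.7332 = 152500 km².
Ratio = 100700 / 152500 ≈ 0.660.

0.660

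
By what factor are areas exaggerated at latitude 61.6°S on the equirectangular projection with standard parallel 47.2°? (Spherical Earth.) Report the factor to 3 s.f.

1.43

With standard parallel φ₀ = 47.2°, the equirectangular projection gives x = Rλ cos φ₀, y = Rφ, so h = 1 and k = cos 47.2° / cos φ.
Areal scale = h·k = 1 × cos φ₀ / cos φ; at 61.6°, h = 1.000, k = 1.429, so h·k = 1.429.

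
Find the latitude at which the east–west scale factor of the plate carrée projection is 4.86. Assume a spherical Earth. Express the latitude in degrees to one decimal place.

78.1°

Plate carrée: h = 1, k = sec φ along parallels.
sec φ = 4.86  ⇒  cos φ = 0.2058  ⇒  φ ≈ 78.1°.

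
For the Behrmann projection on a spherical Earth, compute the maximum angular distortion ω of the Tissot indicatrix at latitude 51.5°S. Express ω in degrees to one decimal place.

37.2°

The Behrmann projection is cylindrical equal-area with φ₀ = 30°. Cylindrical equal-area (φ₀ = 30°): h = cos φ / cos 30° along meridians, k = cos 30° / cos φ along parallels; h·k = 1.
At 51.5°: h = 0.7188, k = 1.391; principal scales a = 1.391, b = 0.7188.
sin(ω/2) = (a − b)/(a + b) = 0.6724/2.110 = 0.3187, so ω = 2 arcsin(0.3187) ≈ 37.2°.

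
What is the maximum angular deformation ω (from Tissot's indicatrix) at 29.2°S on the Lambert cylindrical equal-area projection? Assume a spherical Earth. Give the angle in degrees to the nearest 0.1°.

15.5°

The Lambert cylindrical equal-area projection is the cylindrical equal-area projection with its standard parallel at the equator (φ₀ = 0). A cylindrical equal-area projection with standard parallel φ₀ has meridian scale h = cos φ / cos φ₀ and parallel scale k = cos φ₀ / cos φ (so areas are preserved, h·k = 1).
At 29.2°: h = 0.8729, k = 1.146; principal scales a = 1.146, b = 0.8729.
sin(ω/2) = (a − b)/(a + b) = 0.2727/2.018 = 0.1351, so ω = 2 arcsin(0.1351) ≈ 15.5°.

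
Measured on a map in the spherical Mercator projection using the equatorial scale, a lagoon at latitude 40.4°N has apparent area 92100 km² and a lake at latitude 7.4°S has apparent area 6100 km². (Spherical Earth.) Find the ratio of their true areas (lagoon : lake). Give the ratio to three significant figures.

8.90

Mercator's areal exaggeration is sec²φ; hence true area = (apparent area) · cos²φ.
True area of lagoon: 92100 × cos²(40.4°) = 92100 × 0.5799 = 53410 km².
True area of lake: 6100 × cos²(7.4°) = 6100 × 0.9834 = 5999 km².
Ratio = 53410 / 5999 ≈ 8.90.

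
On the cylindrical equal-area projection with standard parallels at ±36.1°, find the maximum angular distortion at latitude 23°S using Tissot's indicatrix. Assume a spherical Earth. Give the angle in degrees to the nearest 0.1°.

Cylindrical equal-area (φ₀ = 36.1°): h = cos φ / cos 36.1° along meridians, k = cos 36.1° / cos φ along parallels; h·k = 1.
At 23°: h = 1.139, k = 0.8778; principal scales a = 1.139, b = 0.8778.
sin(ω/2) = (a − b)/(a + b) = 0.2615/2.017 = 0.1296, so ω = 2 arcsin(0.1296) ≈ 14.9°.

14.9°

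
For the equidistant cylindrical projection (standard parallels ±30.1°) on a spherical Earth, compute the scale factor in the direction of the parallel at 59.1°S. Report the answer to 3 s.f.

1.68

The equidistant cylindrical projection with φ₀ = 30.1° has h = 1 (meridians true) and k = cos φ₀ / cos φ along parallels.
k = cos 30.1° / cos 59.1° = 0.8652/0.5135 = 1.685.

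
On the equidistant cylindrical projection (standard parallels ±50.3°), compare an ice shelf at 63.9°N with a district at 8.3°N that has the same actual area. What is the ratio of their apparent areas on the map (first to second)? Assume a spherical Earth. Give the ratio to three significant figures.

2.25

With standard parallel φ₀ = 50.3°, the equirectangular projection gives x = Rλ cos φ₀, y = Rφ, so h = 1 and k = cos 50.3° / cos φ.
Areal scale at 63.9°: h·k = 1.000 × 1.452 = 1.452.
Areal scale at 8.3°: h·k = 1.000 × 0.6455 = 0.6455.
Ratio = 1.452/0.6455 ≈ 2.25.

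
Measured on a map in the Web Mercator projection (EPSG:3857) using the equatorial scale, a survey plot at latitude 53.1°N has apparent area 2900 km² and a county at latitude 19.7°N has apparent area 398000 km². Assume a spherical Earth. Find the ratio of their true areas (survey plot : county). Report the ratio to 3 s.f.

On Mercator the areal scale is sec²φ, so true area = apparent × cos²φ.
True area of survey plot: 2900 × cos²(53.1°) = 2900 × 0.3605 = 1045 km².
True area of county: 398000 × cos²(19.7°) = 398000 × 0.8864 = 352800 km².
Ratio = 1045 / 352800 ≈ 0.00296.

0.00296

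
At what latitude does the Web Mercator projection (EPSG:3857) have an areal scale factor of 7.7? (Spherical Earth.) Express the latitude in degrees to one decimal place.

68.9°

Mercator areal scale is sec²φ.
sec²φ = 7.7  ⇒  cos²φ = 0.1299  ⇒  cos φ = 0.3604.
φ = arccos(0.3604) ≈ 68.9°.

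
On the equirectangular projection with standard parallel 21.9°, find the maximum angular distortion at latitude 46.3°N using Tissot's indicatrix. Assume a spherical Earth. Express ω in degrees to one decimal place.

16.8°

The equidistant cylindrical projection with φ₀ = 21.9° has h = 1 (meridians true) and k = cos φ₀ / cos φ along parallels.
At 46.3°: h = 1.000, k = 1.343; principal scales a = 1.343, b = 1.000.
sin(ω/2) = (a − b)/(a + b) = 0.3430/2.343 = 0.1464, so ω = 2 arcsin(0.1464) ≈ 16.8°.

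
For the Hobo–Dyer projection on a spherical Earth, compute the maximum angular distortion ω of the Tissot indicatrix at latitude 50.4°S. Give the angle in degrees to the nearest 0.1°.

The Hobo–Dyer projection is cylindrical equal-area with φ₀ = 37.5°. For cylindrical equal-area with standard parallel φ₀, h = cos φ / cos φ₀ and k = cos φ₀ / cos φ, so h·k = 1.
At 50.4°: h = 0.8035, k = 1.245; principal scales a = 1.245, b = 0.8035.
sin(ω/2) = (a − b)/(a + b) = 0.4412/2.048 = 0.2154, so ω = 2 arcsin(0.2154) ≈ 24.9°.

24.9°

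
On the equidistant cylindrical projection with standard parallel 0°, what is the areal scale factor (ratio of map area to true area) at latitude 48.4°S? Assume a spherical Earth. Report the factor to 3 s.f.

1.51

In the plate carrée (x = Rλ, y = Rφ), meridians are true-scale (h = 1) and parallels are stretched by k = sec φ.
Areal scale = h·k = 1 × sec φ; at 48.4°, h = 1.000, k = 1.506, so h·k = 1.506.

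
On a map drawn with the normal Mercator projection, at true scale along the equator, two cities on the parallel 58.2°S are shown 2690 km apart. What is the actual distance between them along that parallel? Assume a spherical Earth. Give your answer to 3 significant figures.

1420 km

Mercator is conformal, so the point scale is isotropic: h = k = sec φ = 1/cos φ.
Along the parallel at 58.2°, map distances are exaggerated by k = sec 58.2° = 1.898.
True distance = 2690 / 1.898 = 2690 × cos 58.2° ≈ 1420 km.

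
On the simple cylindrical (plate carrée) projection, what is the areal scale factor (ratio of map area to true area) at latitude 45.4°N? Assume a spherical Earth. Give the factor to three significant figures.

1.42

For the equirectangular projection with φ₀ = 0 (plate carrée), h = 1 along meridians and k = sec φ along parallels.
Areal scale = h·k = 1 × sec φ; at 45.4°, h = 1.000, k = 1.424, so h·k = 1.424.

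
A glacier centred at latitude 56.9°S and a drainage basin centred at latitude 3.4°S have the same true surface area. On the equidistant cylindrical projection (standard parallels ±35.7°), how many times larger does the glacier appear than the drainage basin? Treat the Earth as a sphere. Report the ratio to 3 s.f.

With standard parallel φ₀ = 35.7°, the equirectangular projection gives x = Rλ cos φ₀, y = Rφ, so h = 1 and k = cos 35.7° / cos φ.
Areal scale at 56.9°: h·k = 1.000 × 1.487 = 1.487.
Areal scale at 3.4°: h·k = 1.000 × 0.8135 = 0.8135.
Ratio = 1.487/0.8135 ≈ 1.83.

1.83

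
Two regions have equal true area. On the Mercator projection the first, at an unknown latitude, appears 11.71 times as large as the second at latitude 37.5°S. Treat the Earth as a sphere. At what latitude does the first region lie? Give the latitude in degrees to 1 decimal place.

For equal true areas on Mercator, apparent areas scale as sec²φ, so the ratio is cos²φ₂ / cos²φ₁.
cos²φ₂ / cos²φ₁ = 11.71  ⇒  cos φ₁ = cos 37.5° / √11.71 = 0.7934/3.422 = 0.2318.
φ₁ = arccos(0.2318) ≈ 76.6°.

76.6°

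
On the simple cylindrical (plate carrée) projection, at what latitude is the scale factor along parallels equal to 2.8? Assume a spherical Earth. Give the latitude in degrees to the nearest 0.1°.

Plate carrée: h = 1, k = sec φ along parallels.
sec φ = 2.8  ⇒  cos φ = 0.3571  ⇒  φ ≈ 69.1°.

69.1°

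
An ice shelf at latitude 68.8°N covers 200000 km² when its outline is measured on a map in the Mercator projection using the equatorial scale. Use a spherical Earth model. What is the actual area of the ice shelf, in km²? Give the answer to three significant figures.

26200 km²

The Mercator projection is conformal; its linear scale factor is the same in every direction and equals sec φ = 1/cos φ.
Areal scale = k² = sec²φ = 1/cos²(68.8°) = 1/0.3616² = 7.647.
True area = apparent / (areal scale) = 200000 / 7.647 ≈ 26200 km².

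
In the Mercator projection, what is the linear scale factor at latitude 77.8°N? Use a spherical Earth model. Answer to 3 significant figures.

4.73

Mercator is conformal, so the point scale is isotropic: h = k = sec φ = 1/cos φ.
k = 1/cos 77.8° = 1/0.2113 = 4.732.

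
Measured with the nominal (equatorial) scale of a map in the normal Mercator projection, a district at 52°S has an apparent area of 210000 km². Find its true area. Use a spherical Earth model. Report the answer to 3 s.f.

79600 km²

The Mercator projection is conformal; its linear scale factor is the same in every direction and equals sec φ = 1/cos φ.
Areal scale = k² = sec²φ = 1/cos²(52°) = 1/0.6157² = 2.638.
True area = apparent / (areal scale) = 210000 / 2.638 ≈ 79600 km².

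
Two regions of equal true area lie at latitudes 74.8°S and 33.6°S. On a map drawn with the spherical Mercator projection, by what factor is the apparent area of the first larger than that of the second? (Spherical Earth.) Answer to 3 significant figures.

Mercator areal scale is sec²φ.
At 74.8°: sec²(74.8°) = 1/0.2622² = 14.55.
At 33.6°: sec²(33.6°) = 1/0.8329² = 1.441.
Ratio = 14.55/1.441 = cos²(33.6°)/cos²(74.8°) ≈ 10.1.

10.1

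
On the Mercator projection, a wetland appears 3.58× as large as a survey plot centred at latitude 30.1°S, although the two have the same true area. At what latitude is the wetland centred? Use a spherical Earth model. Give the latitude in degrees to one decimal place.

On Mercator, (apparent₁)/(apparent₂) = sec²φ₁ / sec²φ₂ when true areas are equal.
cos²φ₂ / cos²φ₁ = 3.58  ⇒  cos φ₁ = cos 30.1° / √3.58 = 0.8652/1.892 = 0.4572.
φ₁ = arccos(0.4572) ≈ 62.8°.

62.8°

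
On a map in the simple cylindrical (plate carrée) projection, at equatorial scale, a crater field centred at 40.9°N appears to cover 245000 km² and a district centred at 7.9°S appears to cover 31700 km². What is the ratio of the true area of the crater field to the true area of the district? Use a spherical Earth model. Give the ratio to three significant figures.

5.90

On the plate carrée, areal scale = h·k = 1 × sec φ, so true area = apparent × cos φ.
True area of crater field: 245000 × cos(40.9°) = 245000 × 0.7559 = 185200 km².
True area of district: 31700 × cos(7.9°) = 31700 × 0.9905 = 31400 km².
Ratio = 185200 / 31400 ≈ 5.90.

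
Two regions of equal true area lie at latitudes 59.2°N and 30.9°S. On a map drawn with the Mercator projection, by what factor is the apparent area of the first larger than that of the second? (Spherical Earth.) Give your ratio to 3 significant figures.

Mercator is conformal with k = sec φ, so areal scale = k² = sec²φ.
At 59.2°: sec²(59.2°) = 1/0.5120² = 3.814.
At 30.9°: sec²(30.9°) = 1/0.8581² = 1.358.
Ratio = 3.814/1.358 = cos²(30.9°)/cos²(59.2°) ≈ 2.81.

2.81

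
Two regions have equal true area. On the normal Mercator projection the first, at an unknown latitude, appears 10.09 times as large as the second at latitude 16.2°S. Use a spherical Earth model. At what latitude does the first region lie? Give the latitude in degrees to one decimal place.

For equal true areas on Mercator, apparent areas scale as sec²φ, so the ratio is cos²φ₂ / cos²φ₁.
cos²φ₂ / cos²φ₁ = 10.09  ⇒  cos φ₁ = cos 16.2° / √10.09 = 0.9603/3.176 = 0.3023.
φ₁ = arccos(0.3023) ≈ 72.4°.

72.4°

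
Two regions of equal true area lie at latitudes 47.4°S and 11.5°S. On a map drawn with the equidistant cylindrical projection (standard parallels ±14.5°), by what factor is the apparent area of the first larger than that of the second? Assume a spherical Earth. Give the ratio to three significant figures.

In the equirectangular projection with standard parallel φ₀ = 14.5° (x = Rλ cos φ₀, y = Rφ), meridians are true-scale (h = 1) and the parallel scale is k = cos φ₀ / cos φ.
Areal scale at 47.4°: h·k = 1.000 × 1.430 = 1.430.
Areal scale at 11.5°: h·k = 1.000 × 0.9880 = 0.9880.
Ratio = 1.430/0.9880 ≈ 1.45.

1.45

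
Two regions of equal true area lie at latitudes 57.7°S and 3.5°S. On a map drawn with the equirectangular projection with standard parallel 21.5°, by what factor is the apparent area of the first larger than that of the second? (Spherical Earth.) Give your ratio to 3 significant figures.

The equidistant cylindrical projection with φ₀ = 21.5° has h = 1 (meridians true) and k = cos φ₀ / cos φ along parallels.
Areal scale at 57.7°: h·k = 1.000 × 1.741 = 1.741.
Areal scale at 3.5°: h·k = 1.000 × 0.9322 = 0.9322.
Ratio = 1.741/0.9322 ≈ 1.87.

1.87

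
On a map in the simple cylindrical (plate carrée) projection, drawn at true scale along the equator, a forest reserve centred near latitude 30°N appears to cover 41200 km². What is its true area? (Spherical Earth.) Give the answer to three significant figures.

For the equirectangular projection with φ₀ = 0 (plate carrée), h = 1 along meridians and k = sec φ along parallels.
Areal scale = h·k = 1 × sec φ; at 30°, h = 1.000, k = 1.155, so h·k = 1.155.
True area = apparent / (areal scale) = 41200 / 1.155 ≈ 35700 km².

35700 km²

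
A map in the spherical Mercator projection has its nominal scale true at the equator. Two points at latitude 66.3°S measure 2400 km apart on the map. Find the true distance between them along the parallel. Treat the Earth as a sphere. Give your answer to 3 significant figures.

965 km

The Mercator projection is conformal; its linear scale factor is the same in every direction and equals sec φ = 1/cos φ.
Along the parallel at 66.3°, map distances are exaggerated by k = sec 66.3° = 2.488.
True distance = 2400 / 2.488 = 2400 × cos 66.3° ≈ 965 km.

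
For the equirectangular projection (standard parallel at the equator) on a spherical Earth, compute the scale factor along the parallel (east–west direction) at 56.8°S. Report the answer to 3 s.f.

For the equirectangular projection with φ₀ = 0 (plate carrée), h = 1 along meridians and k = sec φ along parallels.
k = 1/cos 56.8° = 1/0.5476 = 1.826.

1.83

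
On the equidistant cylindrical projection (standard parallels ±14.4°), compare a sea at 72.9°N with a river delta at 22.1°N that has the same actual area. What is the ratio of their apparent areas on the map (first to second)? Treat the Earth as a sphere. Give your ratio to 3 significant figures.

The equidistant cylindrical projection with φ₀ = 14.4° has h = 1 (meridians true) and k = cos φ₀ / cos φ along parallels.
Areal scale at 72.9°: h·k = 1.000 × 3.294 = 3.294.
Areal scale at 22.1°: h·k = 1.000 × 1.045 = 1.045.
Ratio = 3.294/1.045 ≈ 3.15.

3.15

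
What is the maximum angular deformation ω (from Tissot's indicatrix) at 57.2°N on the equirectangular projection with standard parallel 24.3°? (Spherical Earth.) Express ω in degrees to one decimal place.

29.5°

The equidistant cylindrical projection with φ₀ = 24.3° has h = 1 (meridians true) and k = cos φ₀ / cos φ along parallels.
At 57.2°: h = 1.000, k = 1.682; principal scales a = 1.682, b = 1.000.
sin(ω/2) = (a − b)/(a + b) = 0.6825/2.682 = 0.2544, so ω = 2 arcsin(0.2544) ≈ 29.5°.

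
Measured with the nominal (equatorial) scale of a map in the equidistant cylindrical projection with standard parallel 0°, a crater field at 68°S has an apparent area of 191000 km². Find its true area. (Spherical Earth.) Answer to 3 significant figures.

71500 km²

In the plate carrée (x = Rλ, y = Rφ), meridians are true-scale (h = 1) and parallels are stretched by k = sec φ.
Areal scale = h·k = 1 × sec φ; at 68°, h = 1.000, k = 2.669, so h·k = 2.669.
True area = apparent / (areal scale) = 191000 / 2.669 ≈ 71500 km².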